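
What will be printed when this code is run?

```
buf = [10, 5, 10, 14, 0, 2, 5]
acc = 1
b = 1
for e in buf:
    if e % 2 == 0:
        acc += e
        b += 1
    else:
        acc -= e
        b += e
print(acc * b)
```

e=10: even, acc = 1+10 = 11; b=2
e=5: not even, acc = 11-5 = 6; b=7
e=10: even, acc = 6+10 = 16; b=8
e=14: even, acc = 16+14 = 30; b=9
e=0: even, acc = 30+0 = 30; b=10
e=2: even, acc = 30+2 = 32; b=11
e=5: not even, acc = 32-5 = 27; b=16
acc*b = 27*16 = 432

432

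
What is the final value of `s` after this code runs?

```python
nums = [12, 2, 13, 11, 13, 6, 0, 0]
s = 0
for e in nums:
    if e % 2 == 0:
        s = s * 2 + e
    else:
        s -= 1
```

e=12: even, s = 0*2+12 = 12
e=2: even, s = 12*2+2 = 26
e=13: not even, s = 26-1 = 25
e=11: not even, s = 25-1 = 24
e=13: not even, s = 24-1 = 23
e=6: even, s = 23*2+6 = 52
e=0: even, s = 52*2+0 = 104
e=0: even, s = 104*2+0 = 208

208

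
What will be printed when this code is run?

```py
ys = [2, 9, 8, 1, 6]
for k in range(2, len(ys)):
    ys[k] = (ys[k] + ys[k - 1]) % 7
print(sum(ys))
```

k=2: ys[2] = (8+9)%7 = 3 → [2, 9, 3, 1, 6]
k=3: ys[3] = (1+3)%7 = 4 → [2, 9, 3, 4, 6]
k=4: ys[4] = (6+4)%7 = 3 → [2, 9, 3, 4, 3]
sum = 21

21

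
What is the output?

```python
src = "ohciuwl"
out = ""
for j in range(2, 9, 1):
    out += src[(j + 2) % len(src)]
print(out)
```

uwlohci

j=2: add src[4]='u' → 'u'
j=3: add src[5]='w' → 'uw'
j=4: add src[6]='l' → 'uwl'
j=5: add src[0]='o' → 'uwlo'
j=6: add src[1]='h' → 'uwloh'
j=7: add src[2]='c' → 'uwlohc'
j=8: add src[3]='i' → 'uwlohci'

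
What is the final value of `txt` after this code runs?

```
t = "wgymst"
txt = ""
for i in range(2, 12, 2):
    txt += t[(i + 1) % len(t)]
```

i=2: add t[3]='m' → 'm'
i=4: add t[5]='t' → 'mt'
i=6: add t[1]='g' → 'mtg'
i=8: add t[3]='m' → 'mtgm'
i=10: add t[5]='t' → 'mtgmt'

'mtgmt'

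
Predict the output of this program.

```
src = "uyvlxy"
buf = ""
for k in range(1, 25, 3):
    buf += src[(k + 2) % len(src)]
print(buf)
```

k=1: add src[3]='l' → 'l'
k=4: add src[0]='u' → 'lu'
k=7: add src[3]='l' → 'lul'
k=10: add src[0]='u' → 'lulu'
k=13: add src[3]='l' → 'lulul'
k=16: add src[0]='u' → 'lululu'
k=19: add src[3]='l' → 'lululul'
k=22: add src[0]='u' → 'lulululu'

lulululu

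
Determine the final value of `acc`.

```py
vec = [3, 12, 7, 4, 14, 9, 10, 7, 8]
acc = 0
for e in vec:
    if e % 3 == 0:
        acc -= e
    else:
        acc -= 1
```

e=3: %3==0, acc = 0-3 = -3
e=12: %3==0, acc = (-3)-12 = -15
e=7: not %3==0, acc = (-15)-1 = -16
e=4: not %3==0, acc = (-16)-1 = -17
e=14: not %3==0, acc = (-17)-1 = -18
e=9: %3==0, acc = (-18)-9 = -27
e=10: not %3==0, acc = (-27)-1 = -28
e=7: not %3==0, acc = (-28)-1 = -29
e=8: not %3==0, acc = (-29)-1 = -30

-30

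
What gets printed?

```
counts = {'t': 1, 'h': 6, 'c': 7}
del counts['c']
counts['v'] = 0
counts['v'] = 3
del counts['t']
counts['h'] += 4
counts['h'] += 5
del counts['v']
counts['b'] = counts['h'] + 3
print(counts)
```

{'h': 15, 'b': 18}

del 'c' → {'t': 1, 'h': 6}
counts['v'] = 0 → {'t': 1, 'h': 6, 'v': 0}
counts['v'] = 3 → {'t': 1, 'h': 6, 'v': 3}
del 't' → {'h': 6, 'v': 3}
counts['h'] = 6+4 = 10 → {'h': 10, 'v': 3}
counts['h'] = 10+5 = 15 → {'h': 15, 'v': 3}
del 'v' → {'h': 15}
counts['b'] = counts['h']+3 = 18 → {'h': 15, 'b': 18}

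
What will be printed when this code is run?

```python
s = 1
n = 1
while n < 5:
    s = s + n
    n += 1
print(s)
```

11

n=1: s = 1+1 = 2
n=2: s = 2+2 = 4
n=3: s = 4+3 = 7
n=4: s = 7+4 = 11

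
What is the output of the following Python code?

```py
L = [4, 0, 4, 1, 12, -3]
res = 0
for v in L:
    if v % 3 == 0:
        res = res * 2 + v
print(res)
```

21

v=4: not %3==0
v=0: %3==0, res = 0*2+0 = 0
v=4: not %3==0
v=1: not %3==0
v=12: %3==0, res = 0*2+12 = 12
v=-3: %3==0, res = 12*2+(-3) = 21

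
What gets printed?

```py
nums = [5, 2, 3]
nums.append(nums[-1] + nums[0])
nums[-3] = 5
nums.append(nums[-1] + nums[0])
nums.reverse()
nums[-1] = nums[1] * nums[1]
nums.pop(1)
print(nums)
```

append nums[-1]+nums[0] = 3+5 = 8 → [5, 2, 3, 8]
nums[-3] = 5 → [5, 5, 3, 8]
append nums[-1]+nums[0] = 8+5 = 13 → [5, 5, 3, 8, 13]
reverse → [13, 8, 3, 5, 5]
nums[-1] = nums[1]*nums[1] = 8*8 = 64 → [13, 8, 3, 5, 64]
pop(1) removes 8 → [13, 3, 5, 64]

[13, 3, 5, 64]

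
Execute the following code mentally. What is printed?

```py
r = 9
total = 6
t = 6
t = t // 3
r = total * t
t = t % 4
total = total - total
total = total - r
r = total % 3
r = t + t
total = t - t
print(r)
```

t = 6//3 = 2
r = 6*2 = 12
t = 2%4 = 2
total = 6-6 = 0
total = 0-12 = -12
r = (-12)%3 = 0
r = 2+2 = 4
total = 2-2 = 0

4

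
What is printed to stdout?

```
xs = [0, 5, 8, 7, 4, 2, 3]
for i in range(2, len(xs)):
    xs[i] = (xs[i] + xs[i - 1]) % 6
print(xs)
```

i=2: xs[2] = (8+5)%6 = 1 → [0, 5, 1, 7, 4, 2, 3]
i=3: xs[3] = (7+1)%6 = 2 → [0, 5, 1, 2, 4, 2, 3]
i=4: xs[4] = (4+2)%6 = 0 → [0, 5, 1, 2, 0, 2, 3]
i=5: xs[5] = (2+0)%6 = 2 → [0, 5, 1, 2, 0, 2, 3]
i=6: xs[6] = (3+2)%6 = 5 → [0, 5, 1, 2, 0, 2, 5]

[0, 5, 1, 2, 0, 2, 5]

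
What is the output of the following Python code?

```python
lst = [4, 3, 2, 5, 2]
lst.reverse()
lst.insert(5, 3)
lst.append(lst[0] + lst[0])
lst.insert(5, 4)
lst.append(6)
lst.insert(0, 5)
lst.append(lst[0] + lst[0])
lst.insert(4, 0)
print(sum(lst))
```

reverse → [2, 5, 2, 3, 4]
insert 3 at 5 → [2, 5, 2, 3, 4, 3]
append lst[0]+lst[0] = 2+2 = 4 → [2, 5, 2, 3, 4, 3, 4]
insert 4 at 5 → [2, 5, 2, 3, 4, 4, 3, 4]
append 6 → [2, 5, 2, 3, 4, 4, 3, 4, 6]
insert 5 at 0 → [5, 2, 5, 2, 3, 4, 4, 3, 4, 6]
append lst[0]+lst[0] = 5+5 = 10 → [5, 2, 5, 2, 3, 4, 4, 3, 4, 6, 10]
insert 0 at 4 → [5, 2, 5, 2, 0, 3, 4, 4, 3, 4, 6, 10]
sum = 48

48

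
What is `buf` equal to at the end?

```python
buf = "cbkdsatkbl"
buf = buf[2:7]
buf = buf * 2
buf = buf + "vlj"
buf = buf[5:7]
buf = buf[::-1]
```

slice [2:7] → 'kdsat'
repeat ×2 → 'kdsatkdsat'
+ 'vlj' → 'kdsatkdsatvlj'
slice [5:7] → 'kd'
reverse → 'dk'

'dk'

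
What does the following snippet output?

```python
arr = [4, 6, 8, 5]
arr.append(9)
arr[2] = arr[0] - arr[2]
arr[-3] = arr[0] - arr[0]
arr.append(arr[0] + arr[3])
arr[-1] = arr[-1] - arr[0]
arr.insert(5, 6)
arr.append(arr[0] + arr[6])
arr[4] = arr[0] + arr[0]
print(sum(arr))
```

43

append 9 → [4, 6, 8, 5, 9]
arr[2] = arr[0]-arr[2] = 4-8 = -4 → [4, 6, -4, 5, 9]
arr[-3] = arr[0]-arr[0] = 4-4 = 0 → [4, 6, 0, 5, 9]
append arr[0]+arr[3] = 4+5 = 9 → [4, 6, 0, 5, 9, 9]
arr[-1] = arr[-1]-arr[0] = 9-4 = 5 → [4, 6, 0, 5, 9, 5]
insert 6 at 5 → [4, 6, 0, 5, 9, 6, 5]
append arr[0]+arr[6] = 4+5 = 9 → [4, 6, 0, 5, 9, 6, 5, 9]
arr[4] = arr[0]+arr[0] = 4+4 = 8 → [4, 6, 0, 5, 8, 6, 5, 9]
sum = 43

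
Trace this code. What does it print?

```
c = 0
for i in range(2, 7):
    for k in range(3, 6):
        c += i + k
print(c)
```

i=2,k=3: c = 0+5 = 5
i=2,k=4: c = 5+6 = 11
i=2,k=5: c = 11+7 = 18
i=3,k=3: c = 18+6 = 24
i=3,k=4: c = 24+7 = 31
i=3,k=5: c = 31+8 = 39
i=4,k=3: c = 39+7 = 46
i=4,k=4: c = 46+8 = 54
i=4,k=5: c = 54+9 = 63
i=5,k=3: c = 63+8 = 71
i=5,k=4: c = 71+9 = 80
i=5,k=5: c = 80+10 = 90
i=6,k=3: c = 90+9 = 99
i=6,k=4: c = 99+10 = 109
i=6,k=5: c = 109+11 = 120

120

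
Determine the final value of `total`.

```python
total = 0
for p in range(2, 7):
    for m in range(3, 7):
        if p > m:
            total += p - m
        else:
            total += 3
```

p=2,m=3: not 2>3, total = 0+3 = 3
p=2,m=4: not 2>4, total = 3+3 = 6
p=2,m=5: not 2>5, total = 6+3 = 9
p=2,m=6: not 2>6, total = 9+3 = 12
p=3,m=3: not 3>3, total = 12+3 = 15
p=3,m=4: not 3>4, total = 15+3 = 18
p=3,m=5: not 3>5, total = 18+3 = 21
p=3,m=6: not 3>6, total = 21+3 = 24
p=4,m=3: 4>3, total = 24+1 = 25
p=4,m=4: not 4>4, total = 25+3 = 28
p=4,m=5: not 4>5, total = 28+3 = 31
p=4,m=6: not 4>6, total = 31+3 = 34
p=5,m=3: 5>3, total = 34+2 = 36
p=5,m=4: 5>4, total = 36+1 = 37
p=5,m=5: not 5>5, total = 37+3 = 40
p=5,m=6: not 5>6, total = 40+3 = 43
p=6,m=3: 6>3, total = 43+3 = 46
p=6,m=4: 6>4, total = 46+2 = 48
p=6,m=5: 6>5, total = 48+1 = 49
p=6,m=6: not 6>6, total = 49+3 = 52

52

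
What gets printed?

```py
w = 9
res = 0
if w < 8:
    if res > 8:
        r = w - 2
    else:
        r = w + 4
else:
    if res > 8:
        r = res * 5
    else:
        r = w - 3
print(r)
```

6

w=9, res=0
w < 8 is False; res > 8 is False
→ r = w - 3 = 6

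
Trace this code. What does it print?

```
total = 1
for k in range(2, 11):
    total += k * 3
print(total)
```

k=2: total = 1+2*3 = 7
k=3: total = 7+3*3 = 16
k=4: total = 16+4*3 = 28
k=5: total = 28+5*3 = 43
k=6: total = 43+6*3 = 61
k=7: total = 61+7*3 = 82
k=8: total = 82+8*3 = 106
k=9: total = 106+9*3 = 133
k=10: total = 133+10*3 = 163

163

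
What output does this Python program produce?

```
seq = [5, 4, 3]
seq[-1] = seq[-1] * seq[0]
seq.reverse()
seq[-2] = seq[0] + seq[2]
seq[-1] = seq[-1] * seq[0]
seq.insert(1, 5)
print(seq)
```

[15, 5, 20, 75]

seq[-1] = seq[-1]*seq[0] = 3*5 = 15 → [5, 4, 15]
reverse → [15, 4, 5]
seq[-2] = seq[0]+seq[2] = 15+5 = 20 → [15, 20, 5]
seq[-1] = seq[-1]*seq[0] = 5*15 = 75 → [15, 20, 75]
insert 5 at 1 → [15, 5, 20, 75]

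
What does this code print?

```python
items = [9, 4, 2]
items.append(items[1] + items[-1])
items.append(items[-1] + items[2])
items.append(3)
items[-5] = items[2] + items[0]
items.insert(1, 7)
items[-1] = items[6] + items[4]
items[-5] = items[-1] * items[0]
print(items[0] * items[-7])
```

81

append items[1]+items[-1] = 4+2 = 6 → [9, 4, 2, 6]
append items[-1]+items[2] = 6+2 = 8 → [9, 4, 2, 6, 8]
append 3 → [9, 4, 2, 6, 8, 3]
items[-5] = items[2]+items[0] = 2+9 = 11 → [9, 11, 2, 6, 8, 3]
insert 7 at 1 → [9, 7, 11, 2, 6, 8, 3]
items[-1] = items[6]+items[4] = 3+6 = 9 → [9, 7, 11, 2, 6, 8, 9]
items[-5] = items[-1]*items[0] = 9*9 = 81 → [9, 7, 81, 2, 6, 8, 9]
items[0]*items[-7] = 9*9 = 81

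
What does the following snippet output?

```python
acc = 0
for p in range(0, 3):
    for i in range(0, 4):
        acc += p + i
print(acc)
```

30

p=0,i=0: acc = 0+0 = 0
p=0,i=1: acc = 0+1 = 1
p=0,i=2: acc = 1+2 = 3
p=0,i=3: acc = 3+3 = 6
p=1,i=0: acc = 6+1 = 7
p=1,i=1: acc = 7+2 = 9
p=1,i=2: acc = 9+3 = 12
p=1,i=3: acc = 12+4 = 16
p=2,i=0: acc = 16+2 = 18
p=2,i=1: acc = 18+3 = 21
p=2,i=2: acc = 21+4 = 25
p=2,i=3: acc = 25+5 = 30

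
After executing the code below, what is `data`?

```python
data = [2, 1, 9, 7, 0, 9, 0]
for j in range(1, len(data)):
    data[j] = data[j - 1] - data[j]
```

j=1: data[1] = 2-1 = 1 → [2, 1, 9, 7, 0, 9, 0]
j=2: data[2] = 1-9 = -8 → [2, 1, -8, 7, 0, 9, 0]
j=3: data[3] = (-8)-7 = -15 → [2, 1, -8, -15, 0, 9, 0]
j=4: data[4] = (-15)-0 = -15 → [2, 1, -8, -15, -15, 9, 0]
j=5: data[5] = (-15)-9 = -24 → [2, 1, -8, -15, -15, -24, 0]
j=6: data[6] = (-24)-0 = -24 → [2, 1, -8, -15, -15, -24, -24]

[2, 1, -8, -15, -15, -24, -24]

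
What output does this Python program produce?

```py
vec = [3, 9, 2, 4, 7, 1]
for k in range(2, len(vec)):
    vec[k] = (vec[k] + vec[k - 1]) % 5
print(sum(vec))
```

18

k=2: vec[2] = (2+9)%5 = 1 → [3, 9, 1, 4, 7, 1]
k=3: vec[3] = (4+1)%5 = 0 → [3, 9, 1, 0, 7, 1]
k=4: vec[4] = (7+0)%5 = 2 → [3, 9, 1, 0, 2, 1]
k=5: vec[5] = (1+2)%5 = 3 → [3, 9, 1, 0, 2, 3]
sum = 18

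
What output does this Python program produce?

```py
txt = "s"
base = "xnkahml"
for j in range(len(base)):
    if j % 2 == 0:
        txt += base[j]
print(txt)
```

sxkhl

j=0: add 'x' → 'sx'
j=1: skip
j=2: add 'k' → 'sxk'
j=3: skip
j=4: add 'h' → 'sxkh'
j=5: skip
j=6: add 'l' → 'sxkhl'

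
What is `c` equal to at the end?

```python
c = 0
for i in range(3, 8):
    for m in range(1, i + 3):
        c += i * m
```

i=3,m=1: c = 0+3 = 3
i=3,m=2: c = 3+6 = 9
i=3,m=3: c = 9+9 = 18
i=3,m=4: c = 18+12 = 30
i=3,m=5: c = 30+15 = 45
i=4,m=1: c = 45+4 = 49
i=4,m=2: c = 49+8 = 57
i=4,m=3: c = 57+12 = 69
i=4,m=4: c = 69+16 = 85
i=4,m=5: c = 85+20 = 105
i=4,m=6: c = 105+24 = 129
i=5,m=1: c = 129+5 = 134
i=5,m=2: c = 134+10 = 144
i=5,m=3: c = 144+15 = 159
i=5,m=4: c = 159+20 = 179
i=5,m=5: c = 179+25 = 204
i=5,m=6: c = 204+30 = 234
i=5,m=7: c = 234+35 = 269
i=6,m=1: c = 269+6 = 275
i=6,m=2: c = 275+12 = 287
i=6,m=3: c = 287+18 = 305
i=6,m=4: c = 305+24 = 329
i=6,m=5: c = 329+30 = 359
i=6,m=6: c = 359+36 = 395
i=6,m=7: c = 395+42 = 437
i=6,m=8: c = 437+48 = 485
i=7,m=1: c = 485+7 = 492
i=7,m=2: c = 492+14 = 506
i=7,m=3: c = 506+21 = 527
i=7,m=4: c = 527+28 = 555
i=7,m=5: c = 555+35 = 590
i=7,m=6: c = 590+42 = 632
i=7,m=7: c = 632+49 = 681
i=7,m=8: c = 681+56 = 737
i=7,m=9: c = 737+63 = 800

800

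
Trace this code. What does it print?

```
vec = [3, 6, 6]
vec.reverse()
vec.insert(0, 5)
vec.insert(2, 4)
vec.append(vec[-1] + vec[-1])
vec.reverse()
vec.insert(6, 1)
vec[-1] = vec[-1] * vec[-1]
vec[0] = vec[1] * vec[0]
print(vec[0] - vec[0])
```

0

reverse → [6, 6, 3]
insert 5 at 0 → [5, 6, 6, 3]
insert 4 at 2 → [5, 6, 4, 6, 3]
append vec[-1]+vec[-1] = 3+3 = 6 → [5, 6, 4, 6, 3, 6]
reverse → [6, 3, 6, 4, 6, 5]
insert 1 at 6 → [6, 3, 6, 4, 6, 5, 1]
vec[-1] = vec[-1]*vec[-1] = 1*1 = 1 → [6, 3, 6, 4, 6, 5, 1]
vec[0] = vec[1]*vec[0] = 3*6 = 18 → [18, 3, 6, 4, 6, 5, 1]
vec[0]-vec[0] = 18-18 = 0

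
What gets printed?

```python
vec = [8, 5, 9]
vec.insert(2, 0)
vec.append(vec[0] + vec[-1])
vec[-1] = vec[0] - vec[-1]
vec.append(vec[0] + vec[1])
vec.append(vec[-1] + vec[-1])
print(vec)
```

insert 0 at 2 → [8, 5, 0, 9]
append vec[0]+vec[-1] = 8+9 = 17 → [8, 5, 0, 9, 17]
vec[-1] = vec[0]-vec[-1] = 8-17 = -9 → [8, 5, 0, 9, -9]
append vec[0]+vec[1] = 8+5 = 13 → [8, 5, 0, 9, -9, 13]
append vec[-1]+vec[-1] = 13+13 = 26 → [8, 5, 0, 9, -9, 13, 26]

[8, 5, 0, 9, -9, 13, 26]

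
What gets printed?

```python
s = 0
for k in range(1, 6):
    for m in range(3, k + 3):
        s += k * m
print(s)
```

k=1,m=3: s = 0+3 = 3
k=2,m=3: s = 3+6 = 9
k=2,m=4: s = 9+8 = 17
k=3,m=3: s = 17+9 = 26
k=3,m=4: s = 26+12 = 38
k=3,m=5: s = 38+15 = 53
k=4,m=3: s = 53+12 = 65
k=4,m=4: s = 65+16 = 81
k=4,m=5: s = 81+20 = 101
k=4,m=6: s = 101+24 = 125
k=5,m=3: s = 125+15 = 140
k=5,m=4: s = 140+20 = 160
k=5,m=5: s = 160+25 = 185
k=5,m=6: s = 185+30 = 215
k=5,m=7: s = 215+35 = 250

250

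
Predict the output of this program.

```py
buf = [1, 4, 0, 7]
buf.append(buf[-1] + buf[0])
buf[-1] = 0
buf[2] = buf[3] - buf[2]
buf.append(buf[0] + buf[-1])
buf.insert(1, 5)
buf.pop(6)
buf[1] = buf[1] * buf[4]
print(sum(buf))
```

append buf[-1]+buf[0] = 7+1 = 8 → [1, 4, 0, 7, 8]
buf[-1] = 0 → [1, 4, 0, 7, 0]
buf[2] = buf[3]-buf[2] = 7-0 = 7 → [1, 4, 7, 7, 0]
append buf[0]+buf[-1] = 1+0 = 1 → [1, 4, 7, 7, 0, 1]
insert 5 at 1 → [1, 5, 4, 7, 7, 0, 1]
pop(6) removes 1 → [1, 5, 4, 7, 7, 0]
buf[1] = buf[1]*buf[4] = 5*7 = 35 → [1, 35, 4, 7, 7, 0]
sum = 54

54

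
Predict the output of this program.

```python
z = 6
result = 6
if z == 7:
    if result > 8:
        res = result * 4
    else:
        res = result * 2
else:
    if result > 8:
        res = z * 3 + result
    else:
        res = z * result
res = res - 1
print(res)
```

z=6, result=6
z == 7 is False; result > 8 is False
→ res = z * result = 36
res = 36-1 = 35

35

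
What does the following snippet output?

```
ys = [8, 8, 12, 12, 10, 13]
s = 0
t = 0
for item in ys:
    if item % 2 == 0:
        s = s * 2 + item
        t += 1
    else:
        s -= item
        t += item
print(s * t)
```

4698

item=8: even, s = 0*2+8 = 8; t=1
item=8: even, s = 8*2+8 = 24; t=2
item=12: even, s = 24*2+12 = 60; t=3
item=12: even, s = 60*2+12 = 132; t=4
item=10: even, s = 132*2+10 = 274; t=5
item=13: not even, s = 274-13 = 261; t=18
s*t = 261*18 = 4698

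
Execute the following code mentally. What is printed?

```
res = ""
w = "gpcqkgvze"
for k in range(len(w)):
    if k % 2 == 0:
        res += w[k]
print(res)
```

gckve

k=0: add 'g' → 'g'
k=1: skip
k=2: add 'c' → 'gc'
k=3: skip
k=4: add 'k' → 'gck'
k=5: skip
k=6: add 'v' → 'gckv'
k=7: skip
k=8: add 'e' → 'gckve'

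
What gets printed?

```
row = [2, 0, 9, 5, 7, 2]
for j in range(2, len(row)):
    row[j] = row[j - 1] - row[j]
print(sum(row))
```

-65

j=2: row[2] = 0-9 = -9 → [2, 0, -9, 5, 7, 2]
j=3: row[3] = (-9)-5 = -14 → [2, 0, -9, -14, 7, 2]
j=4: row[4] = (-14)-7 = -21 → [2, 0, -9, -14, -21, 2]
j=5: row[5] = (-21)-2 = -23 → [2, 0, -9, -14, -21, -23]
sum = -65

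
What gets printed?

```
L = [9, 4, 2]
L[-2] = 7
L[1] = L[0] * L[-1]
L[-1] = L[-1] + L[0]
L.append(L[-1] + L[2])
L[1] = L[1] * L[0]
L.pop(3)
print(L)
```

L[-2] = 7 → [9, 7, 2]
L[1] = L[0]*L[-1] = 9*2 = 18 → [9, 18, 2]
L[-1] = L[-1]+L[0] = 2+9 = 11 → [9, 18, 11]
append L[-1]+L[2] = 11+11 = 22 → [9, 18, 11, 22]
L[1] = L[1]*L[0] = 18*9 = 162 → [9, 162, 11, 22]
pop(3) removes 22 → [9, 162, 11]

[9, 162, 11]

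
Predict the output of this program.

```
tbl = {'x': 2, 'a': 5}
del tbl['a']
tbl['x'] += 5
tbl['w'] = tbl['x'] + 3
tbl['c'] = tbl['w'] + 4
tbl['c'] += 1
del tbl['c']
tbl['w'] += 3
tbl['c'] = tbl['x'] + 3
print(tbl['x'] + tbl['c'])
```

17

del 'a' → {'x': 2}
tbl['x'] = 2+5 = 7 → {'x': 7}
tbl['w'] = tbl['x']+3 = 10 → {'x': 7, 'w': 10}
tbl['c'] = tbl['w']+4 = 14 → {'x': 7, 'w': 10, 'c': 14}
tbl['c'] = 14+1 = 15 → {'x': 7, 'w': 10, 'c': 15}
del 'c' → {'x': 7, 'w': 10}
tbl['w'] = 10+3 = 13 → {'x': 7, 'w': 13}
tbl['c'] = tbl['x']+3 = 10 → {'x': 7, 'w': 13, 'c': 10}
tbl['x']+tbl['c'] = 7+10 = 17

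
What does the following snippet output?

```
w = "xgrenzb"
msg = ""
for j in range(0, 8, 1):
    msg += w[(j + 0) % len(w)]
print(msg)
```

xgrenzbx

j=0: add w[0]='x' → 'x'
j=1: add w[1]='g' → 'xg'
j=2: add w[2]='r' → 'xgr'
j=3: add w[3]='e' → 'xgre'
j=4: add w[4]='n' → 'xgren'
j=5: add w[5]='z' → 'xgrenz'
j=6: add w[6]='b' → 'xgrenzb'
j=7: add w[0]='x' → 'xgrenzbx'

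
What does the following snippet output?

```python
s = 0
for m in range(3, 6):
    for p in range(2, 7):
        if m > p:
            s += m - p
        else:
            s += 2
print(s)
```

m=3,p=2: 3>2, s = 0+1 = 1
m=3,p=3: not 3>3, s = 1+2 = 3
m=3,p=4: not 3>4, s = 3+2 = 5
m=3,p=5: not 3>5, s = 5+2 = 7
m=3,p=6: not 3>6, s = 7+2 = 9
m=4,p=2: 4>2, s = 9+2 = 11
m=4,p=3: 4>3, s = 11+1 = 12
m=4,p=4: not 4>4, s = 12+2 = 14
m=4,p=5: not 4>5, s = 14+2 = 16
m=4,p=6: not 4>6, s = 16+2 = 18
m=5,p=2: 5>2, s = 18+3 = 21
m=5,p=3: 5>3, s = 21+2 = 23
m=5,p=4: 5>4, s = 23+1 = 24
m=5,p=5: not 5>5, s = 24+2 = 26
m=5,p=6: not 5>6, s = 26+2 = 28

28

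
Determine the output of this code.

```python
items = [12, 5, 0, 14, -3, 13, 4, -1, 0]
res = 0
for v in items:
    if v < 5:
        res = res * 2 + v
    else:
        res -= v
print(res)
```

-882

v=12: not <5, res = 0-12 = -12
v=5: not <5, res = (-12)-5 = -17
v=0: <5, res = (-17)*2+0 = -34
v=14: not <5, res = (-34)-14 = -48
v=-3: <5, res = (-48)*2+(-3) = -99
v=13: not <5, res = (-99)-13 = -112
v=4: <5, res = (-112)*2+4 = -220
v=-1: <5, res = (-220)*2+(-1) = -441
v=0: <5, res = (-441)*2+0 = -882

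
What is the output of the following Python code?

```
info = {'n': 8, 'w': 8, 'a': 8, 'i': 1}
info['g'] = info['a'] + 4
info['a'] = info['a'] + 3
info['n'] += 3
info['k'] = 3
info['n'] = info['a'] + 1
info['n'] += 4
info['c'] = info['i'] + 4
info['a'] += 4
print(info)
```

{'n': 16, 'w': 8, 'a': 15, 'i': 1, 'g': 12, 'k': 3, 'c': 5}

info['g'] = info['a']+4 = 12 → {'n': 8, 'w': 8, 'a': 8, 'i': 1, 'g': 12}
info['a'] = info['a']+3 = 11 → {'n': 8, 'w': 8, 'a': 11, 'i': 1, 'g': 12}
info['n'] = 8+3 = 11 → {'n': 11, 'w': 8, 'a': 11, 'i': 1, 'g': 12}
info['k'] = 3 → {'n': 11, 'w': 8, 'a': 11, 'i': 1, 'g': 12, 'k': 3}
info['n'] = info['a']+1 = 12 → {'n': 12, 'w': 8, 'a': 11, 'i': 1, 'g': 12, 'k': 3}
info['n'] = 12+4 = 16 → {'n': 16, 'w': 8, 'a': 11, 'i': 1, 'g': 12, 'k': 3}
info['c'] = info['i']+4 = 5 → {'n': 16, 'w': 8, 'a': 11, 'i': 1, 'g': 12, 'k': 3, 'c': 5}
info['a'] = 11+4 = 15 → {'n': 16, 'w': 8, 'a': 15, 'i': 1, 'g': 12, 'k': 3, 'c': 5}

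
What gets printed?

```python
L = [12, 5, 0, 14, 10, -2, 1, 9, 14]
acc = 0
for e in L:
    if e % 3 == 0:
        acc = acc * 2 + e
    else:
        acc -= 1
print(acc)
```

e=12: %3==0, acc = 0*2+12 = 12
e=5: not %3==0, acc = 12-1 = 11
e=0: %3==0, acc = 11*2+0 = 22
e=14: not %3==0, acc = 22-1 = 21
e=10: not %3==0, acc = 21-1 = 20
e=-2: not %3==0, acc = 20-1 = 19
e=1: not %3==0, acc = 19-1 = 18
e=9: %3==0, acc = 18*2+9 = 45
e=14: not %3==0, acc = 45-1 = 44

44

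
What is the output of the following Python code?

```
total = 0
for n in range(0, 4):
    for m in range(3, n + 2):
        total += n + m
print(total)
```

n=2,m=3: total = 0+5 = 5
n=3,m=3: total = 5+6 = 11
n=3,m=4: total = 11+7 = 18

18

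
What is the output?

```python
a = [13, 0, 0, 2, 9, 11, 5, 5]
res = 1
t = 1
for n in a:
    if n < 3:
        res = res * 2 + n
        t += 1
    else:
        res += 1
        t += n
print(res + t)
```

n=13: not <3, res = 1+1 = 2; t=14
n=0: <3, res = 2*2+0 = 4; t=15
n=0: <3, res = 4*2+0 = 8; t=16
n=2: <3, res = 8*2+2 = 18; t=17
n=9: not <3, res = 18+1 = 19; t=26
n=11: not <3, res = 19+1 = 20; t=37
n=5: not <3, res = 20+1 = 21; t=42
n=5: not <3, res = 21+1 = 22; t=47
res+t = 22+47 = 69

69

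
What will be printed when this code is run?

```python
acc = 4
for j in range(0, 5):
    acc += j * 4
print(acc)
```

44

j=0: acc = 4+0*4 = 4
j=1: acc = 4+1*4 = 8
j=2: acc = 8+2*4 = 16
j=3: acc = 16+3*4 = 28
j=4: acc = 28+4*4 = 44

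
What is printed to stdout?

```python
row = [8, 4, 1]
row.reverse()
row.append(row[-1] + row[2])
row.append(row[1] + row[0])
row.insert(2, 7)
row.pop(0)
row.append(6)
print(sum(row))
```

reverse → [1, 4, 8]
append row[-1]+row[2] = 8+8 = 16 → [1, 4, 8, 16]
append row[1]+row[0] = 4+1 = 5 → [1, 4, 8, 16, 5]
insert 7 at 2 → [1, 4, 7, 8, 16, 5]
pop(0) removes 1 → [4, 7, 8, 16, 5]
append 6 → [4, 7, 8, 16, 5, 6]
sum = 46

46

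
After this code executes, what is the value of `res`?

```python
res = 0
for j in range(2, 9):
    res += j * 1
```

35

j=2: res = 0+2*1 = 2
j=3: res = 2+3*1 = 5
j=4: res = 5+4*1 = 9
j=5: res = 9+5*1 = 14
j=6: res = 14+6*1 = 20
j=7: res = 20+7*1 = 27
j=8: res = 27+8*1 = 35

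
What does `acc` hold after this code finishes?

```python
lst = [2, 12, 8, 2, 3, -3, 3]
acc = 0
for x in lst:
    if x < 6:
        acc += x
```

7

x=2: <6, acc = 0+2 = 2
x=12: not <6
x=8: not <6
x=2: <6, acc = 2+2 = 4
x=3: <6, acc = 4+3 = 7
x=-3: <6, acc = 7+(-3) = 4
x=3: <6, acc = 4+3 = 7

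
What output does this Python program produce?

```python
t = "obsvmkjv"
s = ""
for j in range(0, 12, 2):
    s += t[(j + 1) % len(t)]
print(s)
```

j=0: add t[1]='b' → 'b'
j=2: add t[3]='v' → 'bv'
j=4: add t[5]='k' → 'bvk'
j=6: add t[7]='v' → 'bvkv'
j=8: add t[1]='b' → 'bvkvb'
j=10: add t[3]='v' → 'bvkvbv'

bvkvbv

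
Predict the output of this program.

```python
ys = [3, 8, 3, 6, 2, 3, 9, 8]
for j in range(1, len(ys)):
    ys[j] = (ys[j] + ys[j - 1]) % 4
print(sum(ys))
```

15

j=1: ys[1] = (8+3)%4 = 3 → [3, 3, 3, 6, 2, 3, 9, 8]
j=2: ys[2] = (3+3)%4 = 2 → [3, 3, 2, 6, 2, 3, 9, 8]
j=3: ys[3] = (6+2)%4 = 0 → [3, 3, 2, 0, 2, 3, 9, 8]
j=4: ys[4] = (2+0)%4 = 2 → [3, 3, 2, 0, 2, 3, 9, 8]
j=5: ys[5] = (3+2)%4 = 1 → [3, 3, 2, 0, 2, 1, 9, 8]
j=6: ys[6] = (9+1)%4 = 2 → [3, 3, 2, 0, 2, 1, 2, 8]
j=7: ys[7] = (8+2)%4 = 2 → [3, 3, 2, 0, 2, 1, 2, 2]
sum = 15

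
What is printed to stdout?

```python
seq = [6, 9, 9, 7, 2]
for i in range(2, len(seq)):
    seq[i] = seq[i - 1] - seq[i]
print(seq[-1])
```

i=2: seq[2] = 9-9 = 0 → [6, 9, 0, 7, 2]
i=3: seq[3] = 0-7 = -7 → [6, 9, 0, -7, 2]
i=4: seq[4] = (-7)-2 = -9 → [6, 9, 0, -7, -9]

-9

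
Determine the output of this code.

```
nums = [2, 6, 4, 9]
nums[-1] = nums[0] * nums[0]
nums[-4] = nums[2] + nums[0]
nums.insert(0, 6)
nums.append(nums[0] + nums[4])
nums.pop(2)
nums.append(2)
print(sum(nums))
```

nums[-1] = nums[0]*nums[0] = 2*2 = 4 → [2, 6, 4, 4]
nums[-4] = nums[2]+nums[0] = 4+2 = 6 → [6, 6, 4, 4]
insert 6 at 0 → [6, 6, 6, 4, 4]
append nums[0]+nums[4] = 6+4 = 10 → [6, 6, 6, 4, 4, 10]
pop(2) removes 6 → [6, 6, 4, 4, 10]
append 2 → [6, 6, 4, 4, 10, 2]
sum = 32

32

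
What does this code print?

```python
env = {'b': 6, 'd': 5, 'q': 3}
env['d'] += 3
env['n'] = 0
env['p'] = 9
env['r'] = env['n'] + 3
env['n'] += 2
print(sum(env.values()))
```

31

env['d'] = 5+3 = 8 → {'b': 6, 'd': 8, 'q': 3}
env['n'] = 0 → {'b': 6, 'd': 8, 'q': 3, 'n': 0}
env['p'] = 9 → {'b': 6, 'd': 8, 'q': 3, 'n': 0, 'p': 9}
env['r'] = env['n']+3 = 3 → {'b': 6, 'd': 8, 'q': 3, 'n': 0, 'p': 9, 'r': 3}
env['n'] = 0+2 = 2 → {'b': 6, 'd': 8, 'q': 3, 'n': 2, 'p': 9, 'r': 3}
sum of values = 31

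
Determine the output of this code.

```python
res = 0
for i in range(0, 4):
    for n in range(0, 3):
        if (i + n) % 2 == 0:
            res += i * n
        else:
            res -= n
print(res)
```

2

i=0,n=0: even sum, res = 0+0 = 0
i=0,n=1: odd sum, res = 0-1 = -1
i=0,n=2: even sum, res = (-1)+0 = -1
i=1,n=0: odd sum, res = (-1)-0 = -1
i=1,n=1: even sum, res = (-1)+1 = 0
i=1,n=2: odd sum, res = 0-2 = -2
i=2,n=0: even sum, res = (-2)+0 = -2
i=2,n=1: odd sum, res = (-2)-1 = -3
i=2,n=2: even sum, res = (-3)+4 = 1
i=3,n=0: odd sum, res = 1-0 = 1
i=3,n=1: even sum, res = 1+3 = 4
i=3,n=2: odd sum, res = 4-2 = 2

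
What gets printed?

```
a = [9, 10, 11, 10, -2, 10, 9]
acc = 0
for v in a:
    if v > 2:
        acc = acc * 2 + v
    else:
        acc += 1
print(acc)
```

v=9: >2, acc = 0*2+9 = 9
v=10: >2, acc = 9*2+10 = 28
v=11: >2, acc = 28*2+11 = 67
v=10: >2, acc = 67*2+10 = 144
v=-2: not >2, acc = 144+1 = 145
v=10: >2, acc = 145*2+10 = 300
v=9: >2, acc = 300*2+9 = 609

609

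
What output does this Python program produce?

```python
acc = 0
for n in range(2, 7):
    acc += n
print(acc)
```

20

n=2: acc = 0+2 = 2
n=3: acc = 2+3 = 5
n=4: acc = 5+4 = 9
n=5: acc = 9+5 = 14
n=6: acc = 14+6 = 20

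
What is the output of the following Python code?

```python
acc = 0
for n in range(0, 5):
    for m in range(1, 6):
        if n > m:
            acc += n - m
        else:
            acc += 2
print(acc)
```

48

n=0,m=1: not 0>1, acc = 0+2 = 2
n=0,m=2: not 0>2, acc = 2+2 = 4
n=0,m=3: not 0>3, acc = 4+2 = 6
n=0,m=4: not 0>4, acc = 6+2 = 8
n=0,m=5: not 0>5, acc = 8+2 = 10
n=1,m=1: not 1>1, acc = 10+2 = 12
n=1,m=2: not 1>2, acc = 12+2 = 14
n=1,m=3: not 1>3, acc = 14+2 = 16
n=1,m=4: not 1>4, acc = 16+2 = 18
n=1,m=5: not 1>5, acc = 18+2 = 20
n=2,m=1: 2>1, acc = 20+1 = 21
n=2,m=2: not 2>2, acc = 21+2 = 23
n=2,m=3: not 2>3, acc = 23+2 = 25
n=2,m=4: not 2>4, acc = 25+2 = 27
n=2,m=5: not 2>5, acc = 27+2 = 29
n=3,m=1: 3>1, acc = 29+2 = 31
n=3,m=2: 3>2, acc = 31+1 = 32
n=3,m=3: not 3>3, acc = 32+2 = 34
n=3,m=4: not 3>4, acc = 34+2 = 36
n=3,m=5: not 3>5, acc = 36+2 = 38
n=4,m=1: 4>1, acc = 38+3 = 41
n=4,m=2: 4>2, acc = 41+2 = 43
n=4,m=3: 4>3, acc = 43+1 = 44
n=4,m=4: not 4>4, acc = 44+2 = 46
n=4,m=5: not 4>5, acc = 46+2 = 48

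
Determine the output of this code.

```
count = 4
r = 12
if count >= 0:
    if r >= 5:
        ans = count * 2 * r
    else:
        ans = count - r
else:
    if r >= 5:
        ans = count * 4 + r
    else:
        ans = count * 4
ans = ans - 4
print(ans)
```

count=4, r=12
count >= 0 is True; r >= 5 is True
→ ans = count * 2 * r = 96
ans = 96-4 = 92

92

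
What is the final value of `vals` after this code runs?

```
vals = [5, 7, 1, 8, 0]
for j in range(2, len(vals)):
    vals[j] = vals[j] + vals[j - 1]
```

[5, 7, 8, 16, 16]

j=2: vals[2] = 1+7 = 8 → [5, 7, 8, 8, 0]
j=3: vals[3] = 8+8 = 16 → [5, 7, 8, 16, 0]
j=4: vals[4] = 0+16 = 16 → [5, 7, 8, 16, 16]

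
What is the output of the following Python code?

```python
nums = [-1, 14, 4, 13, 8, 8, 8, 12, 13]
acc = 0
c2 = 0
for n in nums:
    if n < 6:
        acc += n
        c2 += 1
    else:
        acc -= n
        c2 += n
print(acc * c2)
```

n=-1: <6, acc = 0+(-1) = -1; c2=1
n=14: not <6, acc = (-1)-14 = -15; c2=15
n=4: <6, acc = (-15)+4 = -11; c2=16
n=13: not <6, acc = (-11)-13 = -24; c2=29
n=8: not <6, acc = (-24)-8 = -32; c2=37
n=8: not <6, acc = (-32)-8 = -40; c2=45
n=8: not <6, acc = (-40)-8 = -48; c2=53
n=12: not <6, acc = (-48)-12 = -60; c2=65
n=13: not <6, acc = (-60)-13 = -73; c2=78
acc*c2 = (-73)*78 = -5694

-5694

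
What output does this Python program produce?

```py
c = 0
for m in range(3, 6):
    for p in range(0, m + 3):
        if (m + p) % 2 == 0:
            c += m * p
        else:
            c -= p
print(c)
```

m=3,p=0: odd sum, c = 0-0 = 0
m=3,p=1: even sum, c = 0+3 = 3
m=3,p=2: odd sum, c = 3-2 = 1
m=3,p=3: even sum, c = 1+9 = 10
m=3,p=4: odd sum, c = 10-4 = 6
m=3,p=5: even sum, c = 6+15 = 21
m=4,p=0: even sum, c = 21+0 = 21
m=4,p=1: odd sum, c = 21-1 = 20
m=4,p=2: even sum, c = 20+8 = 28
m=4,p=3: odd sum, c = 28-3 = 25
m=4,p=4: even sum, c = 25+16 = 41
m=4,p=5: odd sum, c = 41-5 = 36
m=4,p=6: even sum, c = 36+24 = 60
m=5,p=0: odd sum, c = 60-0 = 60
m=5,p=1: even sum, c = 60+5 = 65
m=5,p=2: odd sum, c = 65-2 = 63
m=5,p=3: even sum, c = 63+15 = 78
m=5,p=4: odd sum, c = 78-4 = 74
m=5,p=5: even sum, c = 74+25 = 99
m=5,p=6: odd sum, c = 99-6 = 93
m=5,p=7: even sum, c = 93+35 = 128

128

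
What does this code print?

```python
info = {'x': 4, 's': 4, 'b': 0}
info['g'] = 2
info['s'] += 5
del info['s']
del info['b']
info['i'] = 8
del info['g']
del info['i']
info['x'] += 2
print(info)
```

{'x': 6}

info['g'] = 2 → {'x': 4, 's': 4, 'b': 0, 'g': 2}
info['s'] = 4+5 = 9 → {'x': 4, 's': 9, 'b': 0, 'g': 2}
del 's' → {'x': 4, 'b': 0, 'g': 2}
del 'b' → {'x': 4, 'g': 2}
info['i'] = 8 → {'x': 4, 'g': 2, 'i': 8}
del 'g' → {'x': 4, 'i': 8}
del 'i' → {'x': 4}
info['x'] = 4+2 = 6 → {'x': 6}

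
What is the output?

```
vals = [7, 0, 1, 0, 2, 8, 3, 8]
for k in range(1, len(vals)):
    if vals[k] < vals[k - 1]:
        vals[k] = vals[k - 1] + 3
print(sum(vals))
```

140

k=1: 0<7, vals[1] = 7+3 = 10 → [7, 10, 1, 0, 2, 8, 3, 8]
k=2: 1<10, vals[2] = 10+3 = 13 → [7, 10, 13, 0, 2, 8, 3, 8]
k=3: 0<13, vals[3] = 13+3 = 16 → [7, 10, 13, 16, 2, 8, 3, 8]
k=4: 2<16, vals[4] = 16+3 = 19 → [7, 10, 13, 16, 19, 8, 3, 8]
k=5: 8<19, vals[5] = 19+3 = 22 → [7, 10, 13, 16, 19, 22, 3, 8]
k=6: 3<22, vals[6] = 22+3 = 25 → [7, 10, 13, 16, 19, 22, 25, 8]
k=7: 8<25, vals[7] = 25+3 = 28 → [7, 10, 13, 16, 19, 22, 25, 28]
sum = 140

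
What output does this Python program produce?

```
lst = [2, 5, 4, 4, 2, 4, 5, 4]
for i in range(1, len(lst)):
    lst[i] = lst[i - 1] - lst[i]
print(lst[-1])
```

i=1: lst[1] = 2-5 = -3 → [2, -3, 4, 4, 2, 4, 5, 4]
i=2: lst[2] = (-3)-4 = -7 → [2, -3, -7, 4, 2, 4, 5, 4]
i=3: lst[3] = (-7)-4 = -11 → [2, -3, -7, -11, 2, 4, 5, 4]
i=4: lst[4] = (-11)-2 = -13 → [2, -3, -7, -11, -13, 4, 5, 4]
i=5: lst[5] = (-13)-4 = -17 → [2, -3, -7, -11, -13, -17, 5, 4]
i=6: lst[6] = (-17)-5 = -22 → [2, -3, -7, -11, -13, -17, -22, 4]
i=7: lst[7] = (-22)-4 = -26 → [2, -3, -7, -11, -13, -17, -22, -26]

-26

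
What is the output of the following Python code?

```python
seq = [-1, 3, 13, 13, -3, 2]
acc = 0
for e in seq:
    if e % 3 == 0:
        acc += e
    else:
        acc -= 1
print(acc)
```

e=-1: not %3==0, acc = 0-1 = -1
e=3: %3==0, acc = (-1)+3 = 2
e=13: not %3==0, acc = 2-1 = 1
e=13: not %3==0, acc = 1-1 = 0
e=-3: %3==0, acc = 0+(-3) = -3
e=2: not %3==0, acc = (-3)-1 = -4

-4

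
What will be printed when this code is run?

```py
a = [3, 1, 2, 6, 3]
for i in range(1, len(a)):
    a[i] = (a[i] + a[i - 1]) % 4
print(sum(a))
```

i=1: a[1] = (1+3)%4 = 0 → [3, 0, 2, 6, 3]
i=2: a[2] = (2+0)%4 = 2 → [3, 0, 2, 6, 3]
i=3: a[3] = (6+2)%4 = 0 → [3, 0, 2, 0, 3]
i=4: a[4] = (3+0)%4 = 3 → [3, 0, 2, 0, 3]
sum = 8

8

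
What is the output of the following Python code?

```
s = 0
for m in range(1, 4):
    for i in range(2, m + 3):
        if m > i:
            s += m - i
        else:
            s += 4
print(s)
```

m=1,i=2: not 1>2, s = 0+4 = 4
m=1,i=3: not 1>3, s = 4+4 = 8
m=2,i=2: not 2>2, s = 8+4 = 12
m=2,i=3: not 2>3, s = 12+4 = 16
m=2,i=4: not 2>4, s = 16+4 = 20
m=3,i=2: 3>2, s = 20+1 = 21
m=3,i=3: not 3>3, s = 21+4 = 25
m=3,i=4: not 3>4, s = 25+4 = 29
m=3,i=5: not 3>5, s = 29+4 = 33

33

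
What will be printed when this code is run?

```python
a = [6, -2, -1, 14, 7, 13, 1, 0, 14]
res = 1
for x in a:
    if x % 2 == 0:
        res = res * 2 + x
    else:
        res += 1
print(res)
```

x=6: even, res = 1*2+6 = 8
x=-2: even, res = 8*2+(-2) = 14
x=-1: not even, res = 14+1 = 15
x=14: even, res = 15*2+14 = 44
x=7: not even, res = 44+1 = 45
x=13: not even, res = 45+1 = 46
x=1: not even, res = 46+1 = 47
x=0: even, res = 47*2+0 = 94
x=14: even, res = 94*2+14 = 202

202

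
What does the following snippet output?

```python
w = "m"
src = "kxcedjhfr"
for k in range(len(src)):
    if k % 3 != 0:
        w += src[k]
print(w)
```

k=0: skip
k=1: add 'x' → 'mx'
k=2: add 'c' → 'mxc'
k=3: skip
k=4: add 'd' → 'mxcd'
k=5: add 'j' → 'mxcdj'
k=6: skip
k=7: add 'f' → 'mxcdjf'
k=8: add 'r' → 'mxcdjfr'

mxcdjfr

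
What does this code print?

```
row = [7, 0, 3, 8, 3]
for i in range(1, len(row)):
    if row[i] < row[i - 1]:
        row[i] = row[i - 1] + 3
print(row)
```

i=1: 0<7, row[1] = 7+3 = 10 → [7, 10, 3, 8, 3]
i=2: 3<10, row[2] = 10+3 = 13 → [7, 10, 13, 8, 3]
i=3: 8<13, row[3] = 13+3 = 16 → [7, 10, 13, 16, 3]
i=4: 3<16, row[4] = 16+3 = 19 → [7, 10, 13, 16, 19]

[7, 10, 13, 16, 19]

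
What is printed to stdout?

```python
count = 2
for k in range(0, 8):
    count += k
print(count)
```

k=0: count = 2+0 = 2
k=1: count = 2+1 = 3
k=2: count = 3+2 = 5
k=3: count = 5+3 = 8
k=4: count = 8+4 = 12
k=5: count = 12+5 = 17
k=6: count = 17+6 = 23
k=7: count = 23+7 = 30

30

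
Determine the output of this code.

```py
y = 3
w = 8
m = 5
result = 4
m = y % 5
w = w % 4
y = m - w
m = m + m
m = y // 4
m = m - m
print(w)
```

0

m = 3%5 = 3
w = 8%4 = 0
y = 3-0 = 3
m = 3+3 = 6
m = 3//4 = 0
m = 0-0 = 0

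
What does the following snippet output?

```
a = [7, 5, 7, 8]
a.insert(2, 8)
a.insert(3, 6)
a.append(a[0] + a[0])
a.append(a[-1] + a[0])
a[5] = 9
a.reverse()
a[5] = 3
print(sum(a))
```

insert 8 at 2 → [7, 5, 8, 7, 8]
insert 6 at 3 → [7, 5, 8, 6, 7, 8]
append a[0]+a[0] = 7+7 = 14 → [7, 5, 8, 6, 7, 8, 14]
append a[-1]+a[0] = 14+7 = 21 → [7, 5, 8, 6, 7, 8, 14, 21]
a[5] = 9 → [7, 5, 8, 6, 7, 9, 14, 21]
reverse → [21, 14, 9, 7, 6, 8, 5, 7]
a[5] = 3 → [21, 14, 9, 7, 6, 3, 5, 7]
sum = 72

72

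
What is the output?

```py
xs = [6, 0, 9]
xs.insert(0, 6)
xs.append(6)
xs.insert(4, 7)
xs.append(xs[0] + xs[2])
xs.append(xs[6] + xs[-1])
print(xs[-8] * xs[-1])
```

72

insert 6 at 0 → [6, 6, 0, 9]
append 6 → [6, 6, 0, 9, 6]
insert 7 at 4 → [6, 6, 0, 9, 7, 6]
append xs[0]+xs[2] = 6+0 = 6 → [6, 6, 0, 9, 7, 6, 6]
append xs[6]+xs[-1] = 6+6 = 12 → [6, 6, 0, 9, 7, 6, 6, 12]
xs[-8]*xs[-1] = 6*12 = 72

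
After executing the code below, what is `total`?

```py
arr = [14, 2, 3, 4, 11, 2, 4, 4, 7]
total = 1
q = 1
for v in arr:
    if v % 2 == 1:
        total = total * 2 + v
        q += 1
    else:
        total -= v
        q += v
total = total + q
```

v=14: not odd, total = 1-14 = -13; q=15
v=2: not odd, total = (-13)-2 = -15; q=17
v=3: odd, total = (-15)*2+3 = -27; q=18
v=4: not odd, total = (-27)-4 = -31; q=22
v=11: odd, total = (-31)*2+11 = -51; q=23
v=2: not odd, total = (-51)-2 = -53; q=25
v=4: not odd, total = (-53)-4 = -57; q=29
v=4: not odd, total = (-57)-4 = -61; q=33
v=7: odd, total = (-61)*2+7 = -115; q=34
total+q = (-115)+34 = -81

-81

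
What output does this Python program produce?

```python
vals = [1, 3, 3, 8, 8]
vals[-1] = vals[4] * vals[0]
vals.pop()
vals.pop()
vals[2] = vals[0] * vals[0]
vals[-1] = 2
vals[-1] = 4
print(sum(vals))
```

8

vals[-1] = vals[4]*vals[0] = 8*1 = 8 → [1, 3, 3, 8, 8]
pop() removes 8 → [1, 3, 3, 8]
pop() removes 8 → [1, 3, 3]
vals[2] = vals[0]*vals[0] = 1*1 = 1 → [1, 3, 1]
vals[-1] = 2 → [1, 3, 2]
vals[-1] = 4 → [1, 3, 4]
sum = 8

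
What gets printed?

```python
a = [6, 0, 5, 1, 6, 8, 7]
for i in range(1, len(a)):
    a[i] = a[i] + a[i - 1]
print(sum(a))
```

112

i=1: a[1] = 0+6 = 6 → [6, 6, 5, 1, 6, 8, 7]
i=2: a[2] = 5+6 = 11 → [6, 6, 11, 1, 6, 8, 7]
i=3: a[3] = 1+11 = 12 → [6, 6, 11, 12, 6, 8, 7]
i=4: a[4] = 6+12 = 18 → [6, 6, 11, 12, 18, 8, 7]
i=5: a[5] = 8+18 = 26 → [6, 6, 11, 12, 18, 26, 7]
i=6: a[6] = 7+26 = 33 → [6, 6, 11, 12, 18, 26, 33]
sum = 112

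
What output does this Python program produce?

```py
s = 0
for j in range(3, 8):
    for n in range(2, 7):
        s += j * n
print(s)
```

500

j=3,n=2: s = 0+6 = 6
j=3,n=3: s = 6+9 = 15
j=3,n=4: s = 15+12 = 27
j=3,n=5: s = 27+15 = 42
j=3,n=6: s = 42+18 = 60
j=4,n=2: s = 60+8 = 68
j=4,n=3: s = 68+12 = 80
j=4,n=4: s = 80+16 = 96
j=4,n=5: s = 96+20 = 116
j=4,n=6: s = 116+24 = 140
j=5,n=2: s = 140+10 = 150
j=5,n=3: s = 150+15 = 165
j=5,n=4: s = 165+20 = 185
j=5,n=5: s = 185+25 = 210
j=5,n=6: s = 210+30 = 240
j=6,n=2: s = 240+12 = 252
j=6,n=3: s = 252+18 = 270
j=6,n=4: s = 270+24 = 294
j=6,n=5: s = 294+30 = 324
j=6,n=6: s = 324+36 = 360
j=7,n=2: s = 360+14 = 374
j=7,n=3: s = 374+21 = 395
j=7,n=4: s = 395+28 = 423
j=7,n=5: s = 423+35 = 458
j=7,n=6: s = 458+42 = 500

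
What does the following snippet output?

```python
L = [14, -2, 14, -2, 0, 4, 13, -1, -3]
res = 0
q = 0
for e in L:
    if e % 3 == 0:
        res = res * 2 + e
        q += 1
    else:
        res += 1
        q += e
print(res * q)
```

798

e=14: not %3==0, res = 0+1 = 1; q=14
e=-2: not %3==0, res = 1+1 = 2; q=12
e=14: not %3==0, res = 2+1 = 3; q=26
e=-2: not %3==0, res = 3+1 = 4; q=24
e=0: %3==0, res = 4*2+0 = 8; q=25
e=4: not %3==0, res = 8+1 = 9; q=29
e=13: not %3==0, res = 9+1 = 10; q=42
e=-1: not %3==0, res = 10+1 = 11; q=41
e=-3: %3==0, res = 11*2+(-3) = 19; q=42
res*q = 19*42 = 798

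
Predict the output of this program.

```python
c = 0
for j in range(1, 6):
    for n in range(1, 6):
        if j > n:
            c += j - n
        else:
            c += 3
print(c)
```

65

j=1,n=1: not 1>1, c = 0+3 = 3
j=1,n=2: not 1>2, c = 3+3 = 6
j=1,n=3: not 1>3, c = 6+3 = 9
j=1,n=4: not 1>4, c = 9+3 = 12
j=1,n=5: not 1>5, c = 12+3 = 15
j=2,n=1: 2>1, c = 15+1 = 16
j=2,n=2: not 2>2, c = 16+3 = 19
j=2,n=3: not 2>3, c = 19+3 = 22
j=2,n=4: not 2>4, c = 22+3 = 25
j=2,n=5: not 2>5, c = 25+3 = 28
j=3,n=1: 3>1, c = 28+2 = 30
j=3,n=2: 3>2, c = 30+1 = 31
j=3,n=3: not 3>3, c = 31+3 = 34
j=3,n=4: not 3>4, c = 34+3 = 37
j=3,n=5: not 3>5, c = 37+3 = 40
j=4,n=1: 4>1, c = 40+3 = 43
j=4,n=2: 4>2, c = 43+2 = 45
j=4,n=3: 4>3, c = 45+1 = 46
j=4,n=4: not 4>4, c = 46+3 = 49
j=4,n=5: not 4>5, c = 49+3 = 52
j=5,n=1: 5>1, c = 52+4 = 56
j=5,n=2: 5>2, c = 56+3 = 59
j=5,n=3: 5>3, c = 59+2 = 61
j=5,n=4: 5>4, c = 61+1 = 62
j=5,n=5: not 5>5, c = 62+3 = 65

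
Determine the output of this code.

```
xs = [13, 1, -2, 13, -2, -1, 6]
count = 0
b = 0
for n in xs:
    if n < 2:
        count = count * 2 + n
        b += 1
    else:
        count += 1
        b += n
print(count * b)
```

n=13: not <2, count = 0+1 = 1; b=13
n=1: <2, count = 1*2+1 = 3; b=14
n=-2: <2, count = 3*2+(-2) = 4; b=15
n=13: not <2, count = 4+1 = 5; b=28
n=-2: <2, count = 5*2+(-2) = 8; b=29
n=-1: <2, count = 8*2+(-1) = 15; b=30
n=6: not <2, count = 15+1 = 16; b=36
count*b = 16*36 = 576

576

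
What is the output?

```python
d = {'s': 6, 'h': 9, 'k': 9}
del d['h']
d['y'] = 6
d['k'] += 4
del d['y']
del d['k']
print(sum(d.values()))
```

del 'h' → {'s': 6, 'k': 9}
d['y'] = 6 → {'s': 6, 'k': 9, 'y': 6}
d['k'] = 9+4 = 13 → {'s': 6, 'k': 13, 'y': 6}
del 'y' → {'s': 6, 'k': 13}
del 'k' → {'s': 6}
sum of values = 6

6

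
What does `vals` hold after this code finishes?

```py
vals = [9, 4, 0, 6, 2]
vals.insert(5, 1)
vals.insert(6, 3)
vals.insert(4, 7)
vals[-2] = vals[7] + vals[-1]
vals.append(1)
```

[9, 4, 0, 6, 7, 2, 6, 3, 1]

insert 1 at 5 → [9, 4, 0, 6, 2, 1]
insert 3 at 6 → [9, 4, 0, 6, 2, 1, 3]
insert 7 at 4 → [9, 4, 0, 6, 7, 2, 1, 3]
vals[-2] = vals[7]+vals[-1] = 3+3 = 6 → [9, 4, 0, 6, 7, 2, 6, 3]
append 1 → [9, 4, 0, 6, 7, 2, 6, 3, 1]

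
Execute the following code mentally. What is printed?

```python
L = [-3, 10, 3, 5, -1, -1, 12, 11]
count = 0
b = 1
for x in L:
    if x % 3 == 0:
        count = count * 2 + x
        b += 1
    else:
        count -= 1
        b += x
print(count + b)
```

x=-3: %3==0, count = 0*2+(-3) = -3; b=2
x=10: not %3==0, count = (-3)-1 = -4; b=12
x=3: %3==0, count = (-4)*2+3 = -5; b=13
x=5: not %3==0, count = (-5)-1 = -6; b=18
x=-1: not %3==0, count = (-6)-1 = -7; b=17
x=-1: not %3==0, count = (-7)-1 = -8; b=16
x=12: %3==0, count = (-8)*2+12 = -4; b=17
x=11: not %3==0, count = (-4)-1 = -5; b=28
count+b = (-5)+28 = 23

23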